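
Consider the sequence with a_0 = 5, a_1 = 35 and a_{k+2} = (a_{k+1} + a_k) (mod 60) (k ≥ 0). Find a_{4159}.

Computing terms: a_0 = 5,  a_1 = 35,  a_2 = 40,  a_3 = 15,  a_4 = 55,  a_5 = 10,  a_6 = 5,  a_7 = 15,  a_8 = 20,  a_9 = 35,  a_{10} = 55,  a_{11} = 30,  a_{12} = 25,  a_{13} = 55,  a_{14} = 20,  a_{15} = 15,  a_{16} = 35,  a_{17} = 50,  a_{18} = 25,  a_{19} = 15,  a_{20} = 40,  a_{21} = 55,  a_{22} = 35,  a_{23} = 30,  a_{24} = 5,  a_{25} = 35.
Since (a_{24}, a_{25}) = (a_0, a_1) = (5, 35) (two consecutive terms determine the rest), the sequence is periodic with period 24.
So a_{4159} = a_{0 + ((4159-0) mod 24)} = a_7 = 15.

15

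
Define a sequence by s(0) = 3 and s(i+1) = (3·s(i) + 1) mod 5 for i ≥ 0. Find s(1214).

1

s(0) = 3,  s(1) = 0,  s(2) = 1,  s(3) = 4,  s(4) = 3.
Since s(4) = s(0) = 3, the sequence is periodic with period 4.
So s(1214) = s(0 + ((1214-0) mod 4)) = s(2) = 1.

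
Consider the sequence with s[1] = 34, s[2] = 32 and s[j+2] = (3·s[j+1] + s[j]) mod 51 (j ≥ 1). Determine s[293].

19

Listing terms: s[1] = 34; s[2] = 32; s[3] = 28; s[4] = 14; s[5] = 19; s[6] = 20; s[7] = 28; s[8] = 2; s[9] = 34; s[10] = 2; s[11] = 40; s[12] = 20; s[13] = 49; s[14] = 14; s[15] = 40; s[16] = 32; s[17] = 34; s[18] = 32.
Since (s[17], s[18]) = (s[1], s[2]) = (34, 32) (two consecutive terms determine the rest), the sequence is periodic with period 16.
So s[293] = s[1 + ((293-1) mod 16)] = s[5] = 19.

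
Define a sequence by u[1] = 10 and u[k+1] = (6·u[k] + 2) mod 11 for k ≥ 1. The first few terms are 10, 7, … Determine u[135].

Computing terms: u[1] = 10,  u[2] = 7,  u[3] = 0,  u[4] = 2,  u[5] = 3,  u[6] = 9,  u[7] = 1,  u[8] = 8,  u[9] = 6,  u[10] = 5,  u[11] = 10.
The sequence repeats with period 10.
So u[135] = u[1 + ((135-1) mod 10)] = u[5] = 3.

3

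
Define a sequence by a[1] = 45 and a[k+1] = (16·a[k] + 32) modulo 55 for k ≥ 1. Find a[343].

19

Listing terms: a[1] = 45,  a[2] = 37,  a[3] = 19,  a[4] = 6,  a[5] = 18,  a[6] = 45.
Since a[6] = a[1] = 45, the sequence is periodic with period 5.
(343 - 1) mod 5 = 2, so a[343] = a[3] = 19.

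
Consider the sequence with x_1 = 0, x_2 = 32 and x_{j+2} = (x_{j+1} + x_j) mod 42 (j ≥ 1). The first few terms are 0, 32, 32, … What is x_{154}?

38

We have x_1 = 0; x_2 = 32; x_3 = 32; x_4 = 22; x_5 = 12; x_6 = 34; x_7 = 4; x_8 = 38; x_9 = 0; x_{10} = 38; x_{11} = 38; x_{12} = 34; x_{13} = 30; x_{14} = 22; x_{15} = 10; x_{16} = 32; x_{17} = 0; x_{18} = 32.
Since (x_{17}, x_{18}) = (x_1, x_2) = (0, 32) (two consecutive terms determine the rest), the sequence is periodic with period 16.
So x_{154} = x_{1 + ((154-1) mod 16)} = x_{10} = 38.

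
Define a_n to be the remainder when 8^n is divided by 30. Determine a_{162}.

We have a_1 = 8, a_2 = 4, a_3 = 2, a_4 = 16, a_5 = 8.
The sequence repeats with period 4.
So a_{162} = a_{1 + ((162-1) mod 4)} = a_2 = 4.

4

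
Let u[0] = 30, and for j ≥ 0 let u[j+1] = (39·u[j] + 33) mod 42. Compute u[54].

We have u[0] = 30, u[1] = 27, u[2] = 36, u[3] = 9, u[4] = 6, u[5] = 15, u[6] = 30.
The sequence repeats with period 6.
(54 - 0) mod 6 = 0, so u[54] = u[0] = 30.

30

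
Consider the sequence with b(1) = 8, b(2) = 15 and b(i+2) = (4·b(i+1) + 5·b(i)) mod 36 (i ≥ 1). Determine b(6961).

b(1) = 8,  b(2) = 15,  b(3) = 28,  b(4) = 7,  b(5) = 24,  b(6) = 23,  b(7) = 32,  b(8) = 27,  b(9) = 16,  b(10) = 19,  b(11) = 12,  b(12) = 35,  b(13) = 20,  b(14) = 3,  b(15) = 4,  b(16) = 31,  b(17) = 0,  b(18) = 11,  b(19) = 8,  b(20) = 15.
The sequence repeats with period 18.
(6961 - 1) mod 18 = 12, so b(6961) = b(13) = 20.

20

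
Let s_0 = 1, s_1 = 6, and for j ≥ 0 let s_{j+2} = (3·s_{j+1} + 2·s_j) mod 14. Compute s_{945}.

12

Listing terms: s_0 = 1; s_1 = 6; s_2 = 6; s_3 = 2; s_4 = 4; s_5 = 2; s_6 = 0; s_7 = 4; s_8 = 12; s_9 = 2; s_{10} = 2; s_{11} = 10; s_{12} = 6; s_{13} = 10; s_{14} = 0; s_{15} = 6; s_{16} = 4; s_{17} = 10; s_{18} = 10; s_{19} = 8; s_{20} = 2; s_{21} = 8; s_{22} = 0; s_{23} = 2; s_{24} = 6; s_{25} = 8; s_{26} = 8; s_{27} = 12; s_{28} = 10; s_{29} = 12; s_{30} = 0; s_{31} = 10; s_{32} = 2; s_{33} = 12; s_{34} = 12; s_{35} = 4; s_{36} = 8; s_{37} = 4; s_{38} = 0; s_{39} = 8; s_{40} = 10; s_{41} = 4; s_{42} = 4; s_{43} = 6; s_{44} = 12; s_{45} = 6; s_{46} = 0; s_{47} = 12; s_{48} = 8; s_{49} = 6; s_{50} = 6.
Since (s_{49}, s_{50}) = (s_1, s_2) = (6, 6) (two consecutive terms determine the rest), the sequence is eventually periodic: after a pre-period of length 1 it cycles with period 48.
For j ≥ 1, s_j depends only on (j - 1) mod 48. (945 - 1) mod 48 = 32, so s_{945} = s_{33} = 12.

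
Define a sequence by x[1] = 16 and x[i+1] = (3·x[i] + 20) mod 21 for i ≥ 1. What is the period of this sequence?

We have x[1] = 16, x[2] = 5, x[3] = 14, x[4] = 20, x[5] = 17, x[6] = 8, x[7] = 2, x[8] = 5.
Since x[8] = x[2] = 5, the sequence is eventually periodic: after a pre-period of length 1 it cycles with period 6.

6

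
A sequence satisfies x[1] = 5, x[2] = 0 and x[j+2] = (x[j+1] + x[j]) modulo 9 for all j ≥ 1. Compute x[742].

We have x[1] = 5; x[2] = 0; x[3] = 5; x[4] = 5; x[5] = 1; x[6] = 6; x[7] = 7; x[8] = 4; x[9] = 2; x[10] = 6; x[11] = 8; x[12] = 5; x[13] = 4; x[14] = 0; x[15] = 4; x[16] = 4; x[17] = 8; x[18] = 3; x[19] = 2; x[20] = 5; x[21] = 7; x[22] = 3; x[23] = 1; x[24] = 4; x[25] = 5; x[26] = 0.
Since (x[25], x[26]) = (x[1], x[2]) = (5, 0) (two consecutive terms determine the rest), the sequence is periodic with period 24.
So x[742] = x[1 + ((742-1) mod 24)] = x[22] = 3.

3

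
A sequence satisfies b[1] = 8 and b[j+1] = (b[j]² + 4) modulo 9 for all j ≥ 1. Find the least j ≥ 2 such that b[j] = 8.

4

Listing terms: b[1] = 8, b[2] = 5, b[3] = 2, b[4] = 8.
The sequence repeats with period 3.
The value 8 next appears (with j ≥ 2) at b[4].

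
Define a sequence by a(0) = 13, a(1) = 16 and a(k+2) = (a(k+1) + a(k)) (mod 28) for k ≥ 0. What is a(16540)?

10

Computing terms: a(0) = 13; a(1) = 16; a(2) = 1; a(3) = 17; a(4) = 18; a(5) = 7; a(6) = 25; a(7) = 4; a(8) = 1; a(9) = 5; a(10) = 6; a(11) = 11; a(12) = 17; a(13) = 0; a(14) = 17; a(15) = 17; a(16) = 6; a(17) = 23; a(18) = 1; a(19) = 24; a(20) = 25; a(21) = 21; a(22) = 18; a(23) = 11; a(24) = 1; a(25) = 12; a(26) = 13; a(27) = 25; a(28) = 10; a(29) = 7; a(30) = 17; a(31) = 24; a(32) = 13; a(33) = 9; a(34) = 22; a(35) = 3; a(36) = 25; a(37) = 0; a(38) = 25; a(39) = 25; a(40) = 22; a(41) = 19; a(42) = 13; a(43) = 4; a(44) = 17; a(45) = 21; a(46) = 10; a(47) = 3; a(48) = 13; a(49) = 16.
The sequence repeats with period 48.
So a(16540) = a(0 + ((16540-0) mod 48)) = a(28) = 10.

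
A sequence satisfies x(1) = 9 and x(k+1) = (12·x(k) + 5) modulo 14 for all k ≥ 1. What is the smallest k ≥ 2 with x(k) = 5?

Listing terms: x(1) = 9, x(2) = 1, x(3) = 3, x(4) = 13, x(5) = 7, x(6) = 5, x(7) = 9.
The sequence repeats with period 6.
The value 5 first appears (with k ≥ 2) at x(6).

6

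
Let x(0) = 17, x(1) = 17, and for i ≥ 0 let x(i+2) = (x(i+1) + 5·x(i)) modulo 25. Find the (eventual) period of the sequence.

5

Computing terms: x(0) = 17,  x(1) = 17,  x(2) = 2,  x(3) = 12,  x(4) = 22,  x(5) = 7,  x(6) = 17,  x(7) = 2.
Since (x(6), x(7)) = (x(1), x(2)) = (17, 2) (two consecutive terms determine the rest), the sequence is eventually periodic: after a pre-period of length 1 it cycles with period 5.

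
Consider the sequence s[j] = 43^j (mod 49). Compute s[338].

36

Listing terms: s[1] = 43, s[2] = 36, s[3] = 29, s[4] = 22, s[5] = 15, s[6] = 8, s[7] = 1, s[8] = 43.
The sequence repeats with period 7.
So s[338] = s[1 + ((338-1) mod 7)] = s[2] = 36.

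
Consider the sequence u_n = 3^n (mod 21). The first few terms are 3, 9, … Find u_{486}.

15

We have u_1 = 3, u_2 = 9, u_3 = 6, u_4 = 18, u_5 = 12, u_6 = 15, u_7 = 3.
The sequence repeats with period 6.
(486 - 1) mod 6 = 5, so u_{486} = u_6 = 15.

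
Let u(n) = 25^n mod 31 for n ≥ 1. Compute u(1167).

1

We have u(1) = 25, u(2) = 5, u(3) = 1, u(4) = 25.
Since u(4) = u(1) = 25, the sequence is periodic with period 3.
(1167 - 1) mod 3 = 2, so u(1167) = u(3) = 1.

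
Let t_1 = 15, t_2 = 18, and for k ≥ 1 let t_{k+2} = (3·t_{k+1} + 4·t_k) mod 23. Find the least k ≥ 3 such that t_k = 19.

t_1 = 15; t_2 = 18; t_3 = 22; t_4 = 0; t_5 = 19; t_6 = 11; t_7 = 17; t_8 = 3; t_9 = 8; t_{10} = 13; t_{11} = 2; t_{12} = 12; t_{13} = 21; t_{14} = 19; t_{15} = 3; t_{16} = 16; t_{17} = 14; t_{18} = 14; t_{19} = 6; t_{20} = 5; t_{21} = 16; t_{22} = 22; t_{23} = 15; t_{24} = 18.
Since (t_{23}, t_{24}) = (t_1, t_2) = (15, 18) (two consecutive terms determine the rest), the sequence is periodic with period 22.
The value 19 first appears (with k ≥ 3) at t_5.

5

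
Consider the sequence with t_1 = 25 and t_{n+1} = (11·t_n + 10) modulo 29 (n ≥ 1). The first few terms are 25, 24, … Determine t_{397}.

Listing terms: t_1 = 25; t_2 = 24; t_3 = 13; t_4 = 8; t_5 = 11; t_6 = 15; t_7 = 1; t_8 = 21; t_9 = 9; t_{10} = 22; t_{11} = 20; t_{12} = 27; t_{13} = 17; t_{14} = 23; t_{15} = 2; t_{16} = 3; t_{17} = 14; t_{18} = 19; t_{19} = 16; t_{20} = 12; t_{21} = 26; t_{22} = 6; t_{23} = 18; t_{24} = 5; t_{25} = 7; t_{26} = 0; t_{27} = 10; t_{28} = 4; t_{29} = 25.
The sequence repeats with period 28.
So t_{397} = t_{1 + ((397-1) mod 28)} = t_5 = 11.

11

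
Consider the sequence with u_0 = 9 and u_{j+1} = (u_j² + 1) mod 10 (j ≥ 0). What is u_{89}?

0

Listing terms: u_0 = 9, u_1 = 2, u_2 = 5, u_3 = 6, u_4 = 7, u_5 = 0, u_6 = 1, u_7 = 2.
Since u_7 = u_1 = 2, the sequence is eventually periodic: after a pre-period of length 1 it cycles with period 6.
For j ≥ 1, u_j depends only on (j - 1) mod 6. (89 - 1) mod 6 = 4, so u_{89} = u_5 = 0.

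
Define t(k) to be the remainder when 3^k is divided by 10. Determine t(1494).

Listing terms: t(0) = 1; t(1) = 3; t(2) = 9; t(3) = 7; t(4) = 1.
The sequence repeats with period 4.
(1494 - 0) mod 4 = 2, so t(1494) = t(2) = 9.

9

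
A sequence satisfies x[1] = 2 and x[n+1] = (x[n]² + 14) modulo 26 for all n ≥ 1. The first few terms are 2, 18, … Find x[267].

0

We have x[1] = 2, x[2] = 18, x[3] = 0, x[4] = 14, x[5] = 2.
The sequence repeats with period 4.
So x[267] = x[1 + ((267-1) mod 4)] = x[3] = 0.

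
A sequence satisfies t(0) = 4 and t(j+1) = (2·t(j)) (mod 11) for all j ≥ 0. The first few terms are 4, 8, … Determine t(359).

2

t(0) = 4, t(1) = 8, t(2) = 5, t(3) = 10, t(4) = 9, t(5) = 7, t(6) = 3, t(7) = 6, t(8) = 1, t(9) = 2, t(10) = 4.
Since t(10) = t(0) = 4, the sequence is periodic with period 10.
So t(359) = t(0 + ((359-0) mod 10)) = t(9) = 2.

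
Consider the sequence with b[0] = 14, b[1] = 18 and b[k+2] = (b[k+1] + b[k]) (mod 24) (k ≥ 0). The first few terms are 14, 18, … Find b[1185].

Computing terms: b[0] = 14; b[1] = 18; b[2] = 8; b[3] = 2; b[4] = 10; b[5] = 12; b[6] = 22; b[7] = 10; b[8] = 8; b[9] = 18; b[10] = 2; b[11] = 20; b[12] = 22; b[13] = 18; b[14] = 16; b[15] = 10; b[16] = 2; b[17] = 12; b[18] = 14; b[19] = 2; b[20] = 16; b[21] = 18; b[22] = 10; b[23] = 4; b[24] = 14; b[25] = 18.
Since (b[24], b[25]) = (b[0], b[1]) = (14, 18) (two consecutive terms determine the rest), the sequence is periodic with period 24.
So b[1185] = b[0 + ((1185-0) mod 24)] = b[9] = 18.

18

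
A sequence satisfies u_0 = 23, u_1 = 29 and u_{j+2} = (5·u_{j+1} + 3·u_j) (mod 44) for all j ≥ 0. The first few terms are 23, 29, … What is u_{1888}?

Computing terms: u_0 = 23; u_1 = 29; u_2 = 38; u_3 = 13; u_4 = 3; u_5 = 10; u_6 = 15; u_7 = 17; u_8 = 42; u_9 = 41; u_{10} = 23; u_{11} = 18; u_{12} = 27; u_{13} = 13; u_{14} = 14; u_{15} = 21; u_{16} = 15; u_{17} = 6; u_{18} = 31; u_{19} = 41; u_{20} = 34; u_{21} = 29; u_{22} = 27; u_{23} = 2; u_{24} = 3; u_{25} = 21; u_{26} = 26; u_{27} = 17; u_{28} = 31; u_{29} = 30; u_{30} = 23; u_{31} = 29.
Since (u_{30}, u_{31}) = (u_0, u_1) = (23, 29) (two consecutive terms determine the rest), the sequence is periodic with period 30.
So u_{1888} = u_{0 + ((1888-0) mod 30)} = u_{28} = 31.

31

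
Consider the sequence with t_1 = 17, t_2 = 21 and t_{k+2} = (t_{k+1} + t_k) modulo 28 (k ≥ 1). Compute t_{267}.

18

Computing terms: t_1 = 17,  t_2 = 21,  t_3 = 10,  t_4 = 3,  t_5 = 13,  t_6 = 16,  t_7 = 1,  t_8 = 17,  t_9 = 18,  t_{10} = 7,  t_{11} = 25,  t_{12} = 4,  t_{13} = 1,  t_{14} = 5,  t_{15} = 6,  t_{16} = 11,  t_{17} = 17,  t_{18} = 0,  t_{19} = 17,  t_{20} = 17,  t_{21} = 6,  t_{22} = 23,  t_{23} = 1,  t_{24} = 24,  t_{25} = 25,  t_{26} = 21,  t_{27} = 18,  t_{28} = 11,  t_{29} = 1,  t_{30} = 12,  t_{31} = 13,  t_{32} = 25,  t_{33} = 10,  t_{34} = 7,  t_{35} = 17,  t_{36} = 24,  t_{37} = 13,  t_{38} = 9,  t_{39} = 22,  t_{40} = 3,  t_{41} = 25,  t_{42} = 0,  t_{43} = 25,  t_{44} = 25,  t_{45} = 22,  t_{46} = 19,  t_{47} = 13,  t_{48} = 4,  t_{49} = 17,  t_{50} = 21.
The sequence repeats with period 48.
(267 - 1) mod 48 = 26, so t_{267} = t_{27} = 18.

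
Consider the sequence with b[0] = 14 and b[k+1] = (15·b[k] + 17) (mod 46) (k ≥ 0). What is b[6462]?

Computing terms: b[0] = 14,  b[1] = 43,  b[2] = 18,  b[3] = 11,  b[4] = 44,  b[5] = 33,  b[6] = 6,  b[7] = 15,  b[8] = 12,  b[9] = 13,  b[10] = 28,  b[11] = 23,  b[12] = 40,  b[13] = 19,  b[14] = 26,  b[15] = 39,  b[16] = 4,  b[17] = 31,  b[18] = 22,  b[19] = 25,  b[20] = 24,  b[21] = 9,  b[22] = 14.
The sequence repeats with period 22.
So b[6462] = b[0 + ((6462-0) mod 22)] = b[16] = 4.

4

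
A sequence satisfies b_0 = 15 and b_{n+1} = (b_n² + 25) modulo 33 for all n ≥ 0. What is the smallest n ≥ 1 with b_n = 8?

4

Listing terms: b_0 = 15,  b_1 = 19,  b_2 = 23,  b_3 = 26,  b_4 = 8,  b_5 = 23.
Since b_5 = b_2 = 23, the sequence is eventually periodic: after a pre-period of length 2 it cycles with period 3.
The value 8 first appears (with n ≥ 1) at b_4.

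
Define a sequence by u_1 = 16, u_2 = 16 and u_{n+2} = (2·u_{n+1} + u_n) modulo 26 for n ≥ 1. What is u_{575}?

u_1 = 16; u_2 = 16; u_3 = 22; u_4 = 8; u_5 = 12; u_6 = 6; u_7 = 24; u_8 = 2; u_9 = 2; u_{10} = 6; u_{11} = 14; u_{12} = 8; u_{13} = 4; u_{14} = 16; u_{15} = 10; u_{16} = 10; u_{17} = 4; u_{18} = 18; u_{19} = 14; u_{20} = 20; u_{21} = 2; u_{22} = 24; u_{23} = 24; u_{24} = 20; u_{25} = 12; u_{26} = 18; u_{27} = 22; u_{28} = 10; u_{29} = 16; u_{30} = 16.
Since (u_{29}, u_{30}) = (u_1, u_2) = (16, 16) (two consecutive terms determine the rest), the sequence is periodic with period 28.
So u_{575} = u_{1 + ((575-1) mod 28)} = u_{15} = 10.

10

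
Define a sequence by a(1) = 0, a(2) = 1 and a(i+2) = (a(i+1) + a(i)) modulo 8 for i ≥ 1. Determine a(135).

1

Listing terms: a(1) = 0; a(2) = 1; a(3) = 1; a(4) = 2; a(5) = 3; a(6) = 5; a(7) = 0; a(8) = 5; a(9) = 5; a(10) = 2; a(11) = 7; a(12) = 1; a(13) = 0; a(14) = 1.
The sequence repeats with period 12.
(135 - 1) mod 12 = 2, so a(135) = a(3) = 1.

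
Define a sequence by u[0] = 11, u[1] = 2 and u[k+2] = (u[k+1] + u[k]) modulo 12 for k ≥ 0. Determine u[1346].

1

Listing terms: u[0] = 11, u[1] = 2, u[2] = 1, u[3] = 3, u[4] = 4, u[5] = 7, u[6] = 11, u[7] = 6, u[8] = 5, u[9] = 11, u[10] = 4, u[11] = 3, u[12] = 7, u[13] = 10, u[14] = 5, u[15] = 3, u[16] = 8, u[17] = 11, u[18] = 7, u[19] = 6, u[20] = 1, u[21] = 7, u[22] = 8, u[23] = 3, u[24] = 11, u[25] = 2.
Since (u[24], u[25]) = (u[0], u[1]) = (11, 2) (two consecutive terms determine the rest), the sequence is periodic with period 24.
So u[1346] = u[0 + ((1346-0) mod 24)] = u[2] = 1.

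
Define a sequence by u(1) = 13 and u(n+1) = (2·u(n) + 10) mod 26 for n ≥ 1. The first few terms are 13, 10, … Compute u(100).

We have u(1) = 13, u(2) = 10, u(3) = 4, u(4) = 18, u(5) = 20, u(6) = 24, u(7) = 6, u(8) = 22, u(9) = 2, u(10) = 14, u(11) = 12, u(12) = 8, u(13) = 0, u(14) = 10.
Since u(14) = u(2) = 10, the sequence is eventually periodic: after a pre-period of length 1 it cycles with period 12.
For n ≥ 2, u(n) depends only on (n - 2) mod 12. (100 - 2) mod 12 = 2, so u(100) = u(4) = 18.

18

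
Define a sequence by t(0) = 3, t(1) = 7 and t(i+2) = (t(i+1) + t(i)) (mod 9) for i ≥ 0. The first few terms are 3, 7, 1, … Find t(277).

Computing terms: t(0) = 3,  t(1) = 7,  t(2) = 1,  t(3) = 8,  t(4) = 0,  t(5) = 8,  t(6) = 8,  t(7) = 7,  t(8) = 6,  t(9) = 4,  t(10) = 1,  t(11) = 5,  t(12) = 6,  t(13) = 2,  t(14) = 8,  t(15) = 1,  t(16) = 0,  t(17) = 1,  t(18) = 1,  t(19) = 2,  t(20) = 3,  t(21) = 5,  t(22) = 8,  t(23) = 4,  t(24) = 3,  t(25) = 7.
The sequence repeats with period 24.
So t(277) = t(0 + ((277-0) mod 24)) = t(13) = 2.

2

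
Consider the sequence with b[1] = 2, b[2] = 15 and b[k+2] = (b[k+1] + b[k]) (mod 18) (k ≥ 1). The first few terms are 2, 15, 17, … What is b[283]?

Computing terms: b[1] = 2, b[2] = 15, b[3] = 17, b[4] = 14, b[5] = 13, b[6] = 9, b[7] = 4, b[8] = 13, b[9] = 17, b[10] = 12, b[11] = 11, b[12] = 5, b[13] = 16, b[14] = 3, b[15] = 1, b[16] = 4, b[17] = 5, b[18] = 9, b[19] = 14, b[20] = 5, b[21] = 1, b[22] = 6, b[23] = 7, b[24] = 13, b[25] = 2, b[26] = 15.
The sequence repeats with period 24.
(283 - 1) mod 24 = 18, so b[283] = b[19] = 14.

14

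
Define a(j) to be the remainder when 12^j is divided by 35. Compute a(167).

Listing terms: a(0) = 1,  a(1) = 12,  a(2) = 4,  a(3) = 13,  a(4) = 16,  a(5) = 17,  a(6) = 29,  a(7) = 33,  a(8) = 11,  a(9) = 27,  a(10) = 9,  a(11) = 3,  a(12) = 1.
Since a(12) = a(0) = 1, the sequence is periodic with period 12.
(167 - 0) mod 12 = 11, so a(167) = a(11) = 3.

3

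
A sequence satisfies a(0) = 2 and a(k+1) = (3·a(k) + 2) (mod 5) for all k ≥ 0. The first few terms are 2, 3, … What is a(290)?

1

Listing terms: a(0) = 2; a(1) = 3; a(2) = 1; a(3) = 0; a(4) = 2.
The sequence repeats with period 4.
(290 - 0) mod 4 = 2, so a(290) = a(2) = 1.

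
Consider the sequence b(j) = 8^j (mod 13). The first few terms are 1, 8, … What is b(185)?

8

Computing terms: b(0) = 1,  b(1) = 8,  b(2) = 12,  b(3) = 5,  b(4) = 1.
Since b(4) = b(0) = 1, the sequence is periodic with period 4.
So b(185) = b(0 + ((185-0) mod 4)) = b(1) = 8.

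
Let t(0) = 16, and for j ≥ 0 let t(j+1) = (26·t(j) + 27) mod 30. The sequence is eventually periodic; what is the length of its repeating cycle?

We have t(0) = 16,  t(1) = 23,  t(2) = 25,  t(3) = 17,  t(4) = 19,  t(5) = 11,  t(6) = 13,  t(7) = 5,  t(8) = 7,  t(9) = 29,  t(10) = 1,  t(11) = 23.
Since t(11) = t(1) = 23, the sequence is eventually periodic: after a pre-period of length 1 it cycles with period 10.

10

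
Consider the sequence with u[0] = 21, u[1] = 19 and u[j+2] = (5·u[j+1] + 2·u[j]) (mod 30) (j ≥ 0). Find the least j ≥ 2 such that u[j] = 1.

13

Listing terms: u[0] = 21; u[1] = 19; u[2] = 17; u[3] = 3; u[4] = 19; u[5] = 11; u[6] = 3; u[7] = 7; u[8] = 11; u[9] = 9; u[10] = 7; u[11] = 23; u[12] = 9; u[13] = 1; u[14] = 23; u[15] = 27; u[16] = 1; u[17] = 29; u[18] = 27; u[19] = 13; u[20] = 29; u[21] = 21; u[22] = 13; u[23] = 17; u[24] = 21; u[25] = 19.
The sequence repeats with period 24.
The value 1 first appears (with j ≥ 2) at u[13].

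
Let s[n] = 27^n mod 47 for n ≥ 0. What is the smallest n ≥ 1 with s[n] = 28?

18

s[0] = 1; s[1] = 27; s[2] = 24; s[3] = 37; s[4] = 12; s[5] = 42; s[6] = 6; s[7] = 21; s[8] = 3; s[9] = 34; s[10] = 25; s[11] = 17; s[12] = 36; s[13] = 32; s[14] = 18; s[15] = 16; s[16] = 9; s[17] = 8; s[18] = 28; s[19] = 4; s[20] = 14; s[21] = 2; s[22] = 7; s[23] = 1.
Since s[23] = s[0] = 1, the sequence is periodic with period 23.
The value 28 first appears (with n ≥ 1) at s[18].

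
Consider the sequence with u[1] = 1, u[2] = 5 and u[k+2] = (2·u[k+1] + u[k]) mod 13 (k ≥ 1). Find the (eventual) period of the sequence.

Listing terms: u[1] = 1; u[2] = 5; u[3] = 11; u[4] = 1; u[5] = 0; u[6] = 1; u[7] = 2; u[8] = 5; u[9] = 12; u[10] = 3; u[11] = 5; u[12] = 0; u[13] = 5; u[14] = 10; u[15] = 12; u[16] = 8; u[17] = 2; u[18] = 12; u[19] = 0; u[20] = 12; u[21] = 11; u[22] = 8; u[23] = 1; u[24] = 10; u[25] = 8; u[26] = 0; u[27] = 8; u[28] = 3; u[29] = 1; u[30] = 5.
Since (u[29], u[30]) = (u[1], u[2]) = (1, 5) (two consecutive terms determine the rest), the sequence is periodic with period 28.

28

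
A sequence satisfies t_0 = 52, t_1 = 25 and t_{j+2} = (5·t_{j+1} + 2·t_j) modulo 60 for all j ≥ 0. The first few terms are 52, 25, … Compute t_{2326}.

We have t_0 = 52; t_1 = 25; t_2 = 49; t_3 = 55; t_4 = 13; t_5 = 55; t_6 = 1; t_7 = 55; t_8 = 37; t_9 = 55; t_{10} = 49; t_{11} = 55.
Since (t_{10}, t_{11}) = (t_2, t_3) = (49, 55) (two consecutive terms determine the rest), the sequence is eventually periodic: after a pre-period of length 2 it cycles with period 8.
For j ≥ 2, t_j depends only on (j - 2) mod 8. (2326 - 2) mod 8 = 4, so t_{2326} = t_6 = 1.

1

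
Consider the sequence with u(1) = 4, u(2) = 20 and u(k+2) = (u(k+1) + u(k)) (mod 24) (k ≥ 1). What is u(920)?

4

Computing terms: u(1) = 4, u(2) = 20, u(3) = 0, u(4) = 20, u(5) = 20, u(6) = 16, u(7) = 12, u(8) = 4, u(9) = 16, u(10) = 20, u(11) = 12, u(12) = 8, u(13) = 20, u(14) = 4, u(15) = 0, u(16) = 4, u(17) = 4, u(18) = 8, u(19) = 12, u(20) = 20, u(21) = 8, u(22) = 4, u(23) = 12, u(24) = 16, u(25) = 4, u(26) = 20.
Since (u(25), u(26)) = (u(1), u(2)) = (4, 20) (two consecutive terms determine the rest), the sequence is periodic with period 24.
So u(920) = u(1 + ((920-1) mod 24)) = u(8) = 4.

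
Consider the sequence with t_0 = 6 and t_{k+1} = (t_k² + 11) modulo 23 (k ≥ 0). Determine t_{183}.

17

Listing terms: t_0 = 6, t_1 = 1, t_2 = 12, t_3 = 17, t_4 = 1.
Since t_4 = t_1 = 1, the sequence is eventually periodic: after a pre-period of length 1 it cycles with period 3.
For k ≥ 1, t_k depends only on (k - 1) mod 3. (183 - 1) mod 3 = 2, so t_{183} = t_3 = 17.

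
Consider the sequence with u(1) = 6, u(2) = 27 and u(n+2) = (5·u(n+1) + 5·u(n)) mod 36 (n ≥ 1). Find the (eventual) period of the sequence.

6

u(1) = 6,  u(2) = 27,  u(3) = 21,  u(4) = 24,  u(5) = 9,  u(6) = 21,  u(7) = 6,  u(8) = 27.
The sequence repeats with period 6.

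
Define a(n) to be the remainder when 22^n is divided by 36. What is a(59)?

Listing terms: a(1) = 22; a(2) = 16; a(3) = 28; a(4) = 4; a(5) = 16.
Since a(5) = a(2) = 16, the sequence is eventually periodic: after a pre-period of length 1 it cycles with period 3.
For n ≥ 2, a(n) depends only on (n - 2) mod 3. (59 - 2) mod 3 = 0, so a(59) = a(2) = 16.

16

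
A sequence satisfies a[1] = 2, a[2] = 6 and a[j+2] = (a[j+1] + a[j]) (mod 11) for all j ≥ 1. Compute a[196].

Computing terms: a[1] = 2,  a[2] = 6,  a[3] = 8,  a[4] = 3,  a[5] = 0,  a[6] = 3,  a[7] = 3,  a[8] = 6,  a[9] = 9,  a[10] = 4,  a[11] = 2,  a[12] = 6.
Since (a[11], a[12]) = (a[1], a[2]) = (2, 6) (two consecutive terms determine the rest), the sequence is periodic with period 10.
So a[196] = a[1 + ((196-1) mod 10)] = a[6] = 3.

3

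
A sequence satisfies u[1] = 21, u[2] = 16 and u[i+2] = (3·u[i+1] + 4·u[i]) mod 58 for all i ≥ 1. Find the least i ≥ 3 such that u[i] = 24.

6

Computing terms: u[1] = 21, u[2] = 16, u[3] = 16, u[4] = 54, u[5] = 52, u[6] = 24, u[7] = 48, u[8] = 8, u[9] = 42, u[10] = 42, u[11] = 4, u[12] = 6, u[13] = 34, u[14] = 10, u[15] = 50, u[16] = 16, u[17] = 16.
Since (u[16], u[17]) = (u[2], u[3]) = (16, 16) (two consecutive terms determine the rest), the sequence is eventually periodic: after a pre-period of length 1 it cycles with period 14.
The value 24 first appears (with i ≥ 3) at u[6].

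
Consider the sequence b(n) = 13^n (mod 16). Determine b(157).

Listing terms: b(1) = 13; b(2) = 9; b(3) = 5; b(4) = 1; b(5) = 13.
Since b(5) = b(1) = 13, the sequence is periodic with period 4.
(157 - 1) mod 4 = 0, so b(157) = b(1) = 13.

13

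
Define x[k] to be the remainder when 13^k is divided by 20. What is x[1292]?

Computing terms: x[0] = 1, x[1] = 13, x[2] = 9, x[3] = 17, x[4] = 1.
The sequence repeats with period 4.
(1292 - 0) mod 4 = 0, so x[1292] = x[0] = 1.

1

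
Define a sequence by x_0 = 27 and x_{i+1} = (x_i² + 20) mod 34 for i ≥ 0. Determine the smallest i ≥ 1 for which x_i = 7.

4

x_0 = 27, x_1 = 1, x_2 = 21, x_3 = 19, x_4 = 7, x_5 = 1.
Since x_5 = x_1 = 1, the sequence is eventually periodic: after a pre-period of length 1 it cycles with period 4.
The value 7 first appears (with i ≥ 1) at x_4.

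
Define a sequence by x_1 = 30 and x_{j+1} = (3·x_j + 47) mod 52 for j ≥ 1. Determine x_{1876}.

Computing terms: x_1 = 30, x_2 = 33, x_3 = 42, x_4 = 17, x_5 = 46, x_6 = 29, x_7 = 30.
Since x_7 = x_1 = 30, the sequence is periodic with period 6.
So x_{1876} = x_{1 + ((1876-1) mod 6)} = x_4 = 17.

17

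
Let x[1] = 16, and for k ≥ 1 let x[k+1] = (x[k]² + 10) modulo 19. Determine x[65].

We have x[1] = 16; x[2] = 0; x[3] = 10; x[4] = 15; x[5] = 7; x[6] = 2; x[7] = 14; x[8] = 16.
The sequence repeats with period 7.
So x[65] = x[1 + ((65-1) mod 7)] = x[2] = 0.

0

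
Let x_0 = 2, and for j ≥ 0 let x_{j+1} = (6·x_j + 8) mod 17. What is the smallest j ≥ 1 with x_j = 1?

Listing terms: x_0 = 2; x_1 = 3; x_2 = 9; x_3 = 11; x_4 = 6; x_5 = 10; x_6 = 0; x_7 = 8; x_8 = 5; x_9 = 4; x_{10} = 15; x_{11} = 13; x_{12} = 1; x_{13} = 14; x_{14} = 7; x_{15} = 16; x_{16} = 2.
Since x_{16} = x_0 = 2, the sequence is periodic with period 16.
The value 1 first appears (with j ≥ 1) at x_{12}.

12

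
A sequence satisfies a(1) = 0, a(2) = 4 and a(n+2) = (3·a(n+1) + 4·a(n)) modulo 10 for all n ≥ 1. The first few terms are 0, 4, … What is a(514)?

a(1) = 0, a(2) = 4, a(3) = 2, a(4) = 2, a(5) = 4, a(6) = 0, a(7) = 6, a(8) = 8, a(9) = 8, a(10) = 6, a(11) = 0, a(12) = 4.
The sequence repeats with period 10.
(514 - 1) mod 10 = 3, so a(514) = a(4) = 2.

2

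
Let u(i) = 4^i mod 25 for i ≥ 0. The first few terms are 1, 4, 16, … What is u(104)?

We have u(0) = 1, u(1) = 4, u(2) = 16, u(3) = 14, u(4) = 6, u(5) = 24, u(6) = 21, u(7) = 9, u(8) = 11, u(9) = 19, u(10) = 1.
The sequence repeats with period 10.
(104 - 0) mod 10 = 4, so u(104) = u(4) = 6.

6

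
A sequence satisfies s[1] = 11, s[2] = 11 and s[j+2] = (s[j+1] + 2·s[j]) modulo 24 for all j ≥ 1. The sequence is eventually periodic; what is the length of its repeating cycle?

s[1] = 11; s[2] = 11; s[3] = 9; s[4] = 7; s[5] = 1; s[6] = 15; s[7] = 17; s[8] = 23; s[9] = 9; s[10] = 7.
Since (s[9], s[10]) = (s[3], s[4]) = (9, 7) (two consecutive terms determine the rest), the sequence is eventually periodic: after a pre-period of length 2 it cycles with period 6.

6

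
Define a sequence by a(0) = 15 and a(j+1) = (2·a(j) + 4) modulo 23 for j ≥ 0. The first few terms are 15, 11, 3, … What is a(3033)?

Computing terms: a(0) = 15; a(1) = 11; a(2) = 3; a(3) = 10; a(4) = 1; a(5) = 6; a(6) = 16; a(7) = 13; a(8) = 7; a(9) = 18; a(10) = 17; a(11) = 15.
Since a(11) = a(0) = 15, the sequence is periodic with period 11.
(3033 - 0) mod 11 = 8, so a(3033) = a(8) = 7.

7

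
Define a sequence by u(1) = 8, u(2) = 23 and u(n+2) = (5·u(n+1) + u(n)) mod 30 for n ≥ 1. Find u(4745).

Listing terms: u(1) = 8; u(2) = 23; u(3) = 3; u(4) = 8; u(5) = 13; u(6) = 13; u(7) = 18; u(8) = 13; u(9) = 23; u(10) = 8; u(11) = 3; u(12) = 23; u(13) = 28; u(14) = 13; u(15) = 3; u(16) = 28; u(17) = 23; u(18) = 23; u(19) = 18; u(20) = 23; u(21) = 13; u(22) = 28; u(23) = 3; u(24) = 13; u(25) = 8; u(26) = 23.
The sequence repeats with period 24.
(4745 - 1) mod 24 = 16, so u(4745) = u(17) = 23.

23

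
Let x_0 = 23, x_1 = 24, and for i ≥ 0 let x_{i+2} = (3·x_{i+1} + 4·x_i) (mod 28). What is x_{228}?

16

Computing terms: x_0 = 23, x_1 = 24, x_2 = 24, x_3 = 0, x_4 = 12, x_5 = 8, x_6 = 16, x_7 = 24, x_8 = 24.
Since (x_7, x_8) = (x_1, x_2) = (24, 24) (two consecutive terms determine the rest), the sequence is eventually periodic: after a pre-period of length 1 it cycles with period 6.
For i ≥ 1, x_i depends only on (i - 1) mod 6. (228 - 1) mod 6 = 5, so x_{228} = x_6 = 16.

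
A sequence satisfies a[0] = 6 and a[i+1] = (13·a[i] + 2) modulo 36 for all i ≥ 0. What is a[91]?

8

Computing terms: a[0] = 6; a[1] = 8; a[2] = 34; a[3] = 12; a[4] = 14; a[5] = 4; a[6] = 18; a[7] = 20; a[8] = 10; a[9] = 24; a[10] = 26; a[11] = 16; a[12] = 30; a[13] = 32; a[14] = 22; a[15] = 0; a[16] = 2; a[17] = 28; a[18] = 6.
The sequence repeats with period 18.
(91 - 0) mod 18 = 1, so a[91] = a[1] = 8.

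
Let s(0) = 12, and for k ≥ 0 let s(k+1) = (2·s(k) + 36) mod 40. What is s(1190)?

36

Computing terms: s(0) = 12; s(1) = 20; s(2) = 36; s(3) = 28; s(4) = 12.
The sequence repeats with period 4.
So s(1190) = s(0 + ((1190-0) mod 4)) = s(2) = 36.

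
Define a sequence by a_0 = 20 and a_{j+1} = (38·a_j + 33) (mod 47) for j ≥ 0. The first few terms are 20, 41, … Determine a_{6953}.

Listing terms: a_0 = 20; a_1 = 41; a_2 = 40; a_3 = 2; a_4 = 15; a_5 = 39; a_6 = 11; a_7 = 28; a_8 = 16; a_9 = 30; a_{10} = 45; a_{11} = 4; a_{12} = 44; a_{13} = 13; a_{14} = 10; a_{15} = 37; a_{16} = 29; a_{17} = 7; a_{18} = 17; a_{19} = 21; a_{20} = 32; a_{21} = 27; a_{22} = 25; a_{23} = 43; a_{24} = 22; a_{25} = 23; a_{26} = 14; a_{27} = 1; a_{28} = 24; a_{29} = 5; a_{30} = 35; a_{31} = 0; a_{32} = 33; a_{33} = 18; a_{34} = 12; a_{35} = 19; a_{36} = 3; a_{37} = 6; a_{38} = 26; a_{39} = 34; a_{40} = 9; a_{41} = 46; a_{42} = 42; a_{43} = 31; a_{44} = 36; a_{45} = 38; a_{46} = 20.
The sequence repeats with period 46.
So a_{6953} = a_{0 + ((6953-0) mod 46)} = a_7 = 28.

28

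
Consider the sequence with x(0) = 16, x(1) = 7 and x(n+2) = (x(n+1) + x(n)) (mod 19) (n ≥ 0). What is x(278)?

13

Listing terms: x(0) = 16; x(1) = 7; x(2) = 4; x(3) = 11; x(4) = 15; x(5) = 7; x(6) = 3; x(7) = 10; x(8) = 13; x(9) = 4; x(10) = 17; x(11) = 2; x(12) = 0; x(13) = 2; x(14) = 2; x(15) = 4; x(16) = 6; x(17) = 10; x(18) = 16; x(19) = 7.
The sequence repeats with period 18.
(278 - 0) mod 18 = 8, so x(278) = x(8) = 13.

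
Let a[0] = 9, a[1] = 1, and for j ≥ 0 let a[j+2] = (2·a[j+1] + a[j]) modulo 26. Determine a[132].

a[0] = 9, a[1] = 1, a[2] = 11, a[3] = 23, a[4] = 5, a[5] = 7, a[6] = 19, a[7] = 19, a[8] = 5, a[9] = 3, a[10] = 11, a[11] = 25, a[12] = 9, a[13] = 17, a[14] = 17, a[15] = 25, a[16] = 15, a[17] = 3, a[18] = 21, a[19] = 19, a[20] = 7, a[21] = 7, a[22] = 21, a[23] = 23, a[24] = 15, a[25] = 1, a[26] = 17, a[27] = 9, a[28] = 9, a[29] = 1.
The sequence repeats with period 28.
So a[132] = a[0 + ((132-0) mod 28)] = a[20] = 7.

7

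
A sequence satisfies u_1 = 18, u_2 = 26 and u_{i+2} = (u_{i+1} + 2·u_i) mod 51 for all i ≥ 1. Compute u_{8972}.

29

We have u_1 = 18, u_2 = 26, u_3 = 11, u_4 = 12, u_5 = 34, u_6 = 7, u_7 = 24, u_8 = 38, u_9 = 35, u_{10} = 9, u_{11} = 28, u_{12} = 46, u_{13} = 0, u_{14} = 41, u_{15} = 41, u_{16} = 21, u_{17} = 1, u_{18} = 43, u_{19} = 45, u_{20} = 29, u_{21} = 17, u_{22} = 24, u_{23} = 7, u_{24} = 4, u_{25} = 18, u_{26} = 26.
The sequence repeats with period 24.
(8972 - 1) mod 24 = 19, so u_{8972} = u_{20} = 29.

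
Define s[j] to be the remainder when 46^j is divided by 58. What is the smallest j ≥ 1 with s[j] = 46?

Computing terms: s[0] = 1, s[1] = 46, s[2] = 28, s[3] = 12, s[4] = 30, s[5] = 46.
Since s[5] = s[1] = 46, the sequence is eventually periodic: after a pre-period of length 1 it cycles with period 4.
The value 46 first appears (with j ≥ 1) at s[1].

1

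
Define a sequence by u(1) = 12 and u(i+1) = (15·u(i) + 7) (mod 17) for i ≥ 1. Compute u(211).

We have u(1) = 12; u(2) = 0; u(3) = 7; u(4) = 10; u(5) = 4; u(6) = 16; u(7) = 9; u(8) = 6; u(9) = 12.
Since u(9) = u(1) = 12, the sequence is periodic with period 8.
(211 - 1) mod 8 = 2, so u(211) = u(3) = 7.

7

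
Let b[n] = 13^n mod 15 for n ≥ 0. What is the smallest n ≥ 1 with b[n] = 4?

2

b[0] = 1; b[1] = 13; b[2] = 4; b[3] = 7; b[4] = 1.
The sequence repeats with period 4.
The value 4 first appears (with n ≥ 1) at b[2].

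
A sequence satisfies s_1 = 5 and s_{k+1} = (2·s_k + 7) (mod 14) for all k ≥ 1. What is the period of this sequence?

s_1 = 5; s_2 = 3; s_3 = 13; s_4 = 5.
The sequence repeats with period 3.

3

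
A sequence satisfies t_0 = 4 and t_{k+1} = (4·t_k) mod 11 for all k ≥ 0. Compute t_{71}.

5

We have t_0 = 4, t_1 = 5, t_2 = 9, t_3 = 3, t_4 = 1, t_5 = 4.
The sequence repeats with period 5.
So t_{71} = t_{0 + ((71-0) mod 5)} = t_1 = 5.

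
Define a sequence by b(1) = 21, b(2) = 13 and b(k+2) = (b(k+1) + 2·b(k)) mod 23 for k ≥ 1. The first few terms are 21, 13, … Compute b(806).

5

We have b(1) = 21,  b(2) = 13,  b(3) = 9,  b(4) = 12,  b(5) = 7,  b(6) = 8,  b(7) = 22,  b(8) = 15,  b(9) = 13,  b(10) = 20,  b(11) = 0,  b(12) = 17,  b(13) = 17,  b(14) = 5,  b(15) = 16,  b(16) = 3,  b(17) = 12,  b(18) = 18,  b(19) = 19,  b(20) = 9,  b(21) = 1,  b(22) = 19,  b(23) = 21,  b(24) = 13.
Since (b(23), b(24)) = (b(1), b(2)) = (21, 13) (two consecutive terms determine the rest), the sequence is periodic with period 22.
So b(806) = b(1 + ((806-1) mod 22)) = b(14) = 5.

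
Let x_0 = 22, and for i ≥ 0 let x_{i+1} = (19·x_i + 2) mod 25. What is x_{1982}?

7

Listing terms: x_0 = 22,  x_1 = 20,  x_2 = 7,  x_3 = 10,  x_4 = 17,  x_5 = 0,  x_6 = 2,  x_7 = 15,  x_8 = 12,  x_9 = 5,  x_{10} = 22.
The sequence repeats with period 10.
So x_{1982} = x_{0 + ((1982-0) mod 10)} = x_2 = 7.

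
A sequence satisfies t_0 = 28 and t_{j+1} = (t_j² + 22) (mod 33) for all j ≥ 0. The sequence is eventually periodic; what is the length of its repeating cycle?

Listing terms: t_0 = 28,  t_1 = 14,  t_2 = 20,  t_3 = 26,  t_4 = 5,  t_5 = 14.
Since t_5 = t_1 = 14, the sequence is eventually periodic: after a pre-period of length 1 it cycles with period 4.

4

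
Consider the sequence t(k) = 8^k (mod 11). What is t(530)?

1

We have t(1) = 8; t(2) = 9; t(3) = 6; t(4) = 4; t(5) = 10; t(6) = 3; t(7) = 2; t(8) = 5; t(9) = 7; t(10) = 1; t(11) = 8.
The sequence repeats with period 10.
(530 - 1) mod 10 = 9, so t(530) = t(10) = 1.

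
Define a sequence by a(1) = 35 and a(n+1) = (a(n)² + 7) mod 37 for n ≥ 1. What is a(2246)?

11

a(1) = 35,  a(2) = 11,  a(3) = 17,  a(4) = 0,  a(5) = 7,  a(6) = 19,  a(7) = 35.
The sequence repeats with period 6.
(2246 - 1) mod 6 = 1, so a(2246) = a(2) = 11.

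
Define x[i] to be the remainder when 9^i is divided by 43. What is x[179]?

40

x[1] = 9,  x[2] = 38,  x[3] = 41,  x[4] = 25,  x[5] = 10,  x[6] = 4,  x[7] = 36,  x[8] = 23,  x[9] = 35,  x[10] = 14,  x[11] = 40,  x[12] = 16,  x[13] = 15,  x[14] = 6,  x[15] = 11,  x[16] = 13,  x[17] = 31,  x[18] = 21,  x[19] = 17,  x[20] = 24,  x[21] = 1,  x[22] = 9.
The sequence repeats with period 21.
(179 - 1) mod 21 = 10, so x[179] = x[11] = 40.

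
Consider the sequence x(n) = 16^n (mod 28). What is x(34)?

Listing terms: x(0) = 1,  x(1) = 16,  x(2) = 4,  x(3) = 8,  x(4) = 16.
Since x(4) = x(1) = 16, the sequence is eventually periodic: after a pre-period of length 1 it cycles with period 3.
For n ≥ 1, x(n) depends only on (n - 1) mod 3. (34 - 1) mod 3 = 0, so x(34) = x(1) = 16.

16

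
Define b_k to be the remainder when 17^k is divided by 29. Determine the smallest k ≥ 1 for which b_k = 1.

We have b_0 = 1; b_1 = 17; b_2 = 28; b_3 = 12; b_4 = 1.
Since b_4 = b_0 = 1, the sequence is periodic with period 4.
The value 1 next appears (with k ≥ 1) at b_4.

4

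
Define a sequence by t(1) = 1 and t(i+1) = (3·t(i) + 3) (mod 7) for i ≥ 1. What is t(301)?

1

Computing terms: t(1) = 1,  t(2) = 6,  t(3) = 0,  t(4) = 3,  t(5) = 5,  t(6) = 4,  t(7) = 1.
The sequence repeats with period 6.
(301 - 1) mod 6 = 0, so t(301) = t(1) = 1.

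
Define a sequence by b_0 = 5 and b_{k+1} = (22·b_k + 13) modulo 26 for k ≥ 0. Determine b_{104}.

Computing terms: b_0 = 5; b_1 = 19; b_2 = 15; b_3 = 5.
The sequence repeats with period 3.
So b_{104} = b_{0 + ((104-0) mod 3)} = b_2 = 15.

15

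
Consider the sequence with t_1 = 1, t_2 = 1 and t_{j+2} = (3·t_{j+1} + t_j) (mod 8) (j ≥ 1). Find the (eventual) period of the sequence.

Computing terms: t_1 = 1,  t_2 = 1,  t_3 = 4,  t_4 = 5,  t_5 = 3,  t_6 = 6,  t_7 = 5,  t_8 = 5,  t_9 = 4,  t_{10} = 1,  t_{11} = 7,  t_{12} = 6,  t_{13} = 1,  t_{14} = 1.
The sequence repeats with period 12.

12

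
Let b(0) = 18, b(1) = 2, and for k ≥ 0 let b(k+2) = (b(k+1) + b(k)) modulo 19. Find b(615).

3

Listing terms: b(0) = 18,  b(1) = 2,  b(2) = 1,  b(3) = 3,  b(4) = 4,  b(5) = 7,  b(6) = 11,  b(7) = 18,  b(8) = 10,  b(9) = 9,  b(10) = 0,  b(11) = 9,  b(12) = 9,  b(13) = 18,  b(14) = 8,  b(15) = 7,  b(16) = 15,  b(17) = 3,  b(18) = 18,  b(19) = 2.
Since (b(18), b(19)) = (b(0), b(1)) = (18, 2) (two consecutive terms determine the rest), the sequence is periodic with period 18.
So b(615) = b(0 + ((615-0) mod 18)) = b(3) = 3.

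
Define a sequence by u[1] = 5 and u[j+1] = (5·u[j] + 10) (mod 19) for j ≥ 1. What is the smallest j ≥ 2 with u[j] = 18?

9

u[1] = 5,  u[2] = 16,  u[3] = 14,  u[4] = 4,  u[5] = 11,  u[6] = 8,  u[7] = 12,  u[8] = 13,  u[9] = 18,  u[10] = 5.
The sequence repeats with period 9.
The value 18 first appears (with j ≥ 2) at u[9].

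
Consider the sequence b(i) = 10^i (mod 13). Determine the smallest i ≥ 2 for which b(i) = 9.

b(1) = 10; b(2) = 9; b(3) = 12; b(4) = 3; b(5) = 4; b(6) = 1; b(7) = 10.
The sequence repeats with period 6.
The value 9 first appears (with i ≥ 2) at b(2).

2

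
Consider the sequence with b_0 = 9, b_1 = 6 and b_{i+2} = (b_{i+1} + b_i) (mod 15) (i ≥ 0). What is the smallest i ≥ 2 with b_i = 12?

5

b_0 = 9; b_1 = 6; b_2 = 0; b_3 = 6; b_4 = 6; b_5 = 12; b_6 = 3; b_7 = 0; b_8 = 3; b_9 = 3; b_{10} = 6; b_{11} = 9; b_{12} = 0; b_{13} = 9; b_{14} = 9; b_{15} = 3; b_{16} = 12; b_{17} = 0; b_{18} = 12; b_{19} = 12; b_{20} = 9; b_{21} = 6.
Since (b_{20}, b_{21}) = (b_0, b_1) = (9, 6) (two consecutive terms determine the rest), the sequence is periodic with period 20.
The value 12 first appears (with i ≥ 2) at b_5.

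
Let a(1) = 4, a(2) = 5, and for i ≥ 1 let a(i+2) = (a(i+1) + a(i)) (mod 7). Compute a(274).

5

We have a(1) = 4; a(2) = 5; a(3) = 2; a(4) = 0; a(5) = 2; a(6) = 2; a(7) = 4; a(8) = 6; a(9) = 3; a(10) = 2; a(11) = 5; a(12) = 0; a(13) = 5; a(14) = 5; a(15) = 3; a(16) = 1; a(17) = 4; a(18) = 5.
Since (a(17), a(18)) = (a(1), a(2)) = (4, 5) (two consecutive terms determine the rest), the sequence is periodic with period 16.
So a(274) = a(1 + ((274-1) mod 16)) = a(2) = 5.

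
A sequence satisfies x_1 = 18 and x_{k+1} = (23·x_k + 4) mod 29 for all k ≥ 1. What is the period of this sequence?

7

Computing terms: x_1 = 18,  x_2 = 12,  x_3 = 19,  x_4 = 6,  x_5 = 26,  x_6 = 22,  x_7 = 17,  x_8 = 18.
The sequence repeats with period 7.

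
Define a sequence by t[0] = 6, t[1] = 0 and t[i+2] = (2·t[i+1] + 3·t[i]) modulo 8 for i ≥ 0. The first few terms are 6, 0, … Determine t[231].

4

t[0] = 6,  t[1] = 0,  t[2] = 2,  t[3] = 4,  t[4] = 6,  t[5] = 0.
The sequence repeats with period 4.
(231 - 0) mod 4 = 3, so t[231] = t[3] = 4.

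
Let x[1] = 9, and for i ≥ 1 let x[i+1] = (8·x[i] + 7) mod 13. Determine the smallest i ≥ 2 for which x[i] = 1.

We have x[1] = 9,  x[2] = 1,  x[3] = 2,  x[4] = 10,  x[5] = 9.
The sequence repeats with period 4.
The value 1 first appears (with i ≥ 2) at x[2].

2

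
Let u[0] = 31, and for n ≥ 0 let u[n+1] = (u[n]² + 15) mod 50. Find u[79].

We have u[0] = 31,  u[1] = 26,  u[2] = 41,  u[3] = 46,  u[4] = 31.
The sequence repeats with period 4.
So u[79] = u[0 + ((79-0) mod 4)] = u[3] = 46.

46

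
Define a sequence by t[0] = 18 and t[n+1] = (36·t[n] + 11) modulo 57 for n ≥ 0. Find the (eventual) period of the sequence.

9

We have t[0] = 18,  t[1] = 32,  t[2] = 23,  t[3] = 41,  t[4] = 5,  t[5] = 20,  t[6] = 47,  t[7] = 50,  t[8] = 44,  t[9] = 56,  t[10] = 32.
Since t[10] = t[1] = 32, the sequence is eventually periodic: after a pre-period of length 1 it cycles with period 9.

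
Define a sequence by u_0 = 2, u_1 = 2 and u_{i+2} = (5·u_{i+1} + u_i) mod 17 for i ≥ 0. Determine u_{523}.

15

We have u_0 = 2, u_1 = 2, u_2 = 12, u_3 = 11, u_4 = 16, u_5 = 6, u_6 = 12, u_7 = 15, u_8 = 2, u_9 = 8, u_{10} = 8, u_{11} = 14, u_{12} = 10, u_{13} = 13, u_{14} = 7, u_{15} = 14, u_{16} = 9, u_{17} = 8, u_{18} = 15, u_{19} = 15, u_{20} = 5, u_{21} = 6, u_{22} = 1, u_{23} = 11, u_{24} = 5, u_{25} = 2, u_{26} = 15, u_{27} = 9, u_{28} = 9, u_{29} = 3, u_{30} = 7, u_{31} = 4, u_{32} = 10, u_{33} = 3, u_{34} = 8, u_{35} = 9, u_{36} = 2, u_{37} = 2.
The sequence repeats with period 36.
So u_{523} = u_{0 + ((523-0) mod 36)} = u_{19} = 15.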